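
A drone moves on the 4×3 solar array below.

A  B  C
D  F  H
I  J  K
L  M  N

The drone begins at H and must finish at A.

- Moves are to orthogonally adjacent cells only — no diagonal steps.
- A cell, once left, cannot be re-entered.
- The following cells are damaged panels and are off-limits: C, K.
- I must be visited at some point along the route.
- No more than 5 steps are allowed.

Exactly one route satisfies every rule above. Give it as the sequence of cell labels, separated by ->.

The budget equals the shortest possible length, so every move has to be on a shortest route through the required cells.
Route from H: left to F, down to J, left to I, 2× up (reaching A) — 5 moves in all.
Check: all required cells visited; 5 ≤ 5 moves.

H -> F -> J -> I -> D -> A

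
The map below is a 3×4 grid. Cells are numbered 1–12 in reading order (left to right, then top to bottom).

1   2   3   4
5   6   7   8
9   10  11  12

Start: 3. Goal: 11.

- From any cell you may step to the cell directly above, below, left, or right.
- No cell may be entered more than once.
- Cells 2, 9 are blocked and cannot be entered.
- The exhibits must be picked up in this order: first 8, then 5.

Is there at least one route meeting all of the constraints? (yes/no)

no

Even ignoring the required order, no revisit-free route from 3 to 11 manages to pass through all of 8 and 5: branching out from 3, every path either misses one of them or, having collected them, can no longer reach 11 without re-entering a cell.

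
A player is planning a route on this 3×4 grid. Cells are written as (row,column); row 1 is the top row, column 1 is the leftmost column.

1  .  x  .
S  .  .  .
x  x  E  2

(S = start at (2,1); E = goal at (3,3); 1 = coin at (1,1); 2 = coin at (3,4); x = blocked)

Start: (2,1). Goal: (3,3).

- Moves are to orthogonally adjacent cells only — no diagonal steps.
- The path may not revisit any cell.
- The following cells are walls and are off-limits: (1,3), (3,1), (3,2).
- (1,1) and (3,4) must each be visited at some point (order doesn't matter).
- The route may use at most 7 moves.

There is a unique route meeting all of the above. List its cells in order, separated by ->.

(2,1) -> (1,1) -> (1,2) -> (2,2) -> (2,3) -> (2,4) -> (3,4) -> (3,3)

The budget equals the shortest possible length, so every move has to be on a shortest route through the required cells.
Route from (2,1): up 1 to (1,1), right 1 to (1,2), down 1 to (2,2), right 2 to (2,4), down 1 to (3,4), left 1 to (3,3) — 7 moves in all.
Check: all required cells visited; 7 ≤ 7 moves.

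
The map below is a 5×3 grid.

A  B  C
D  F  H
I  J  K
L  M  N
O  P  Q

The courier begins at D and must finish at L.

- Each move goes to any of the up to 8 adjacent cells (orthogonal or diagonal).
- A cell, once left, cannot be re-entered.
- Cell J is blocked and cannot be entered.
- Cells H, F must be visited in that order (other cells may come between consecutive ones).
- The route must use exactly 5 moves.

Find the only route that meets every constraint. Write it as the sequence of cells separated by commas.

D, B, H, F, I, L

The waypoints must appear in the order H, F, with no cell reused.
Route from D: up-right to B, down-right to H, left to F, down-left to I, down to L — 5 moves in all.
Check: order respected (H at step 2, F at step 3); 5 moves as required.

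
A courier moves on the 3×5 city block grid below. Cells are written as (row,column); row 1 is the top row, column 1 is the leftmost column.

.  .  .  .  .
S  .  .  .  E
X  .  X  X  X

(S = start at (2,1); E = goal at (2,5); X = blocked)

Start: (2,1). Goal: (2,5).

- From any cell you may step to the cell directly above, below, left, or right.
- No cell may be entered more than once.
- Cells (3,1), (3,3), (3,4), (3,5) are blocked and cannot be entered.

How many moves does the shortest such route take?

The Manhattan distance from (2,1) to (2,5) is |2−2| + |1−5| = 4, so at least 4 moves are needed.
A route of 4 moves achieves this: (2,1) → (2,2) → (2,3) → (2,4) → (2,5).
Since 4 matches the lower bound, it is optimal.

4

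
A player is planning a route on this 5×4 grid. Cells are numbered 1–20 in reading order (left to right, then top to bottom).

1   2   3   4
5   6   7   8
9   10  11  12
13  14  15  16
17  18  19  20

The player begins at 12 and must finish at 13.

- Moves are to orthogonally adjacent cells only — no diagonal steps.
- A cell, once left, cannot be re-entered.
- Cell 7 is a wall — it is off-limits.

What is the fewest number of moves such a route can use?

The Manhattan distance from 12 to 13 is |3−4| + |4−1| = 4, so at least 4 moves are needed.
A route of 4 moves achieves this: 12 → 16 → 15 → 14 → 13.
Since 4 matches the lower bound, it is optimal.

4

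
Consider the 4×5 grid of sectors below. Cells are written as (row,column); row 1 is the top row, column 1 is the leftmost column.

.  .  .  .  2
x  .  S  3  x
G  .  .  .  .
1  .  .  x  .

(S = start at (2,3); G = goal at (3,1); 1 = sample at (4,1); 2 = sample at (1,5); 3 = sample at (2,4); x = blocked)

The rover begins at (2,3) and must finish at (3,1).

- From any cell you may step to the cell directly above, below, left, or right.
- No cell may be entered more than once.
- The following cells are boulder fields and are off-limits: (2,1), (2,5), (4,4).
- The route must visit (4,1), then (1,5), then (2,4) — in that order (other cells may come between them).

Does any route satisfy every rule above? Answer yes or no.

(1,5) must be visited but has only one open neighbour ((1,4)), and it is neither the start nor the goal — the route would have to enter and leave through (1,4), re-entering it.

no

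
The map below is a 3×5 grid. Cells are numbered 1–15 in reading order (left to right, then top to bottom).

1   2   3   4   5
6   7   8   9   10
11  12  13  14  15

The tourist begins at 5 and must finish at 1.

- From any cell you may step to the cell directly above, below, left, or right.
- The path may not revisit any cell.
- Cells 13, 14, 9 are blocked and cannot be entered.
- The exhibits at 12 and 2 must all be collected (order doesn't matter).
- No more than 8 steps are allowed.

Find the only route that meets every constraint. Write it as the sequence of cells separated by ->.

5 -> 4 -> 3 -> 2 -> 7 -> 12 -> 11 -> 6 -> 1

Any route must reach 12 and 2 and still end at 1 within 8 moves, so the order of the required stops is forced.
Route from 5: left 3 to 2, down 2 to 12, left 1 to 11, up 2 to 1 — 8 moves in all.
Check: all required cells visited; 8 ≤ 8 moves.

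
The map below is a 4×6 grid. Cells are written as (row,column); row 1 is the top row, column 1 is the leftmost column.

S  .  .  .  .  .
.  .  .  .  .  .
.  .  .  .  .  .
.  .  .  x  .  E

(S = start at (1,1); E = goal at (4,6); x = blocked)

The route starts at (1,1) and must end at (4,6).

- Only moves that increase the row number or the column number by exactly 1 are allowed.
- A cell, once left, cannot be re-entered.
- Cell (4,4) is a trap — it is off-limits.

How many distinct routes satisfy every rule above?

A right/down-only route from (1,1) to (4,6) makes exactly 3 down-moves and 5 right-moves in some order.
With no other constraints that would be C(8,3) = 56 routes.
Subtract routes through each blocked cell (inclusion–exclusion for overlaps): − through (4,4): 20 → 36.
That gives 36 routes.

36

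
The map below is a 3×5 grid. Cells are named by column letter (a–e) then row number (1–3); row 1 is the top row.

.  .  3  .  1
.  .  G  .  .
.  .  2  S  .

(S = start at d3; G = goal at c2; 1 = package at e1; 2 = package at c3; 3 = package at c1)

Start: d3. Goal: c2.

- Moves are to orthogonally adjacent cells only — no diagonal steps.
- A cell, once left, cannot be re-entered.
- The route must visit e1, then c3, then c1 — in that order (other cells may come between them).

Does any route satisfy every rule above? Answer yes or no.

Ignoring the required order, 12 revisit-free routes from d3 to c2 pass through all of e1, c3, and c1; the waypoint orders that occur are e1 → c1 → c3 (8); c3 → c1 → e1 (4) — never e1 → c3 → c1.

no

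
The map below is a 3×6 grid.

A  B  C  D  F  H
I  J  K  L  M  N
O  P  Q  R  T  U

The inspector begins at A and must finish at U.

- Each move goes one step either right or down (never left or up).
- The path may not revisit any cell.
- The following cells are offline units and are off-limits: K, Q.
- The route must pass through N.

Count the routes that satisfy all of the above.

A right/down-only route from A to U makes exactly 2 down-moves and 5 right-moves in some order.
With no other constraints that would be C(7,2) = 21 routes.
Split at N and multiply the segment counts (each segment already excludes blocked cells): A→N: 3; N→U: 1; product = 3.
That gives 3 routes.

3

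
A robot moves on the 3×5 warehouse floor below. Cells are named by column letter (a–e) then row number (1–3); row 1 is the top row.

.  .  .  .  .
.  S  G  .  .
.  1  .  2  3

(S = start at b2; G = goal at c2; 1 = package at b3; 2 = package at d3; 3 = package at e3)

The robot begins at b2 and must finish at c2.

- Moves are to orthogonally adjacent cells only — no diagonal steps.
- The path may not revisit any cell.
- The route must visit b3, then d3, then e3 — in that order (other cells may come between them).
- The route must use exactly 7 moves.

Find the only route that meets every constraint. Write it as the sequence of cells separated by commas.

b2, b3, c3, d3, e3, e2, d2, c2

The waypoints must appear in the order b3, d3, e3, with no cell reused.
Route from b2: down 1 to b3, right 3 to e3, up 1 to e2, left 2 to c2 — 7 moves in all.
Check: order respected (1 at step 1, 2 at step 3, 3 at step 4); 7 moves as required.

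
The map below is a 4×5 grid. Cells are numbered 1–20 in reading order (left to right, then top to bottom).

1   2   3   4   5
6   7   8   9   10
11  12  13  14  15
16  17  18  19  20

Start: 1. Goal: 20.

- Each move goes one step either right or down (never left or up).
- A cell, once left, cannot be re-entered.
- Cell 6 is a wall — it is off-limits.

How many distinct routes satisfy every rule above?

A right/down-only route from 1 to 20 makes exactly 3 down-moves and 4 right-moves in some order.
With no other constraints that would be C(7,3) = 35 routes.
Subtract routes through each blocked cell (inclusion–exclusion for overlaps): − through 6: 15 → 20.
That gives 20 routes.

20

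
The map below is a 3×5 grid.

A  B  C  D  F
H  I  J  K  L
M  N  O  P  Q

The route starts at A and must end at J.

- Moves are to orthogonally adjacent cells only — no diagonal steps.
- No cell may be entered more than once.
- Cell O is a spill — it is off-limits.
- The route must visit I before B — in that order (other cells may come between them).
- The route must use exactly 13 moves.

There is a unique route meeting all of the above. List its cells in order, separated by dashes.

A - H - M - N - I - B - C - D - F - L - Q - P - K - J

The waypoints must appear in the order I, B, with no cell reused.
Route from A: 2× down (reaching M), right to N, 2× up (reaching B), 3× right (reaching F), 2× down (reaching Q), left to P, up to K, left to J — 13 moves in all.
Check: order respected (I at step 4, B at step 5); 13 moves as required.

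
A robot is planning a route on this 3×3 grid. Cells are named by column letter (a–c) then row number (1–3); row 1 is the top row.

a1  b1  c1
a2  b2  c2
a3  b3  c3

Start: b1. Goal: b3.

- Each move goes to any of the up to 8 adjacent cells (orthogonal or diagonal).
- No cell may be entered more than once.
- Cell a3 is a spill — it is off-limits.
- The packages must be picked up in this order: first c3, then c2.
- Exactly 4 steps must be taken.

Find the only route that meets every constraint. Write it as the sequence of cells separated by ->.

The waypoints must appear in the order c3, c2, with no cell reused.
Route from b1: down to b2, down-right to c3, up to c2, down-left to b3 — 4 moves in all.
Check: order respected (c3 at step 2, c2 at step 3); 4 moves as required.

b1 -> b2 -> c3 -> c2 -> b3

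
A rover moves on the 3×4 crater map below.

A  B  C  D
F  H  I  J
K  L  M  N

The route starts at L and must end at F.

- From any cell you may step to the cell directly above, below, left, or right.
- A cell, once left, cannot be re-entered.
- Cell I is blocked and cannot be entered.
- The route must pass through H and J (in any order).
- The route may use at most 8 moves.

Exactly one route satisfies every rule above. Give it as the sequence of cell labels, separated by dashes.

L - M - N - J - D - C - B - H - F

The 8-move cap with required stops at H, J leaves no slack for detours.
Route from L: 2× right (reaching N), 2× up (reaching D), 2× left (reaching B), down to H, left to F — 8 moves in all.
Check: all required cells visited; 8 ≤ 8 moves.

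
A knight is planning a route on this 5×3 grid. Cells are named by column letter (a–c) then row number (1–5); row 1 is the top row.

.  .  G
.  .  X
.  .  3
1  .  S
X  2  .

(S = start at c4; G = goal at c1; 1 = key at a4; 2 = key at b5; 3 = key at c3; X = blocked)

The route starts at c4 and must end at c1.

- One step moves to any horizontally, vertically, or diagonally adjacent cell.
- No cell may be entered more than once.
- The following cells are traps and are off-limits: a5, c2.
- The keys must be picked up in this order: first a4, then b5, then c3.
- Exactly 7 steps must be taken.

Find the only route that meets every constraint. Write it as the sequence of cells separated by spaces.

c4 b3 a4 b5 b4 c3 b2 c1

The waypoints must appear in the order a4, b5, c3, with no cell reused.
Route from c4: up-left to b3, down-left to a4, down-right to b5, up to b4, up-right to c3, up-left to b2, up-right to c1 — 7 moves in all.
Check: order respected (1 at step 2, 2 at step 3, 3 at step 5); 7 moves as required.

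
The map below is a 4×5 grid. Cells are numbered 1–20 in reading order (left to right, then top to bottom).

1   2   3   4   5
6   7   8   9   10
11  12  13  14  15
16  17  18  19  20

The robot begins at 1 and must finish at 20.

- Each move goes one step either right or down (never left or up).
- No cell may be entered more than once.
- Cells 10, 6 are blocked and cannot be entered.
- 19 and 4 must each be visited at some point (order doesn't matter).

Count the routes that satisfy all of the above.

1

A right/down-only route from 1 to 20 makes exactly 3 down-moves and 4 right-moves in some order.
With no other constraints that would be C(7,3) = 35 routes.
A monotone route can only reach the required cells in the order 4, 19, so split there and multiply the segment counts (each segment already excludes blocked cells): 1→4: 1; 4→19: 1; 19→20: 1; product = 1.
That gives 1 route.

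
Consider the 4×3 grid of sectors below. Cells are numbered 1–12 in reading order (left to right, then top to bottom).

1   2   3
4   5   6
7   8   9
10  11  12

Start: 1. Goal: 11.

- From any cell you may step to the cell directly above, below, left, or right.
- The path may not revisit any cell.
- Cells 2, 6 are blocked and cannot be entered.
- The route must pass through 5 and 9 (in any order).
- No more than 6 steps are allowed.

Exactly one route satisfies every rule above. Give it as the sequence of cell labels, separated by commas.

Any route must reach 5 and 9 and still end at 11 within 6 moves, so the order of the required stops is forced.
Route from 1: down to 4, right to 5, down to 8, right to 9, down to 12, left to 11 — 6 moves in all.
Check: all required cells visited; 6 ≤ 6 moves.

1, 4, 5, 8, 9, 12, 11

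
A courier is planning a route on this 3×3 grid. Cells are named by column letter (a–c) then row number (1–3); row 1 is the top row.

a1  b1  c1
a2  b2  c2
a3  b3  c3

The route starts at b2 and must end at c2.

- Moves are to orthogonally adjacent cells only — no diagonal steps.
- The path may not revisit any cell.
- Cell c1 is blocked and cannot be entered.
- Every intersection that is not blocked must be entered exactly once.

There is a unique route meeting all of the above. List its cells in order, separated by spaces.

b2 b1 a1 a2 a3 b3 c3 c2

Need to visit all 8 open cells exactly once, starting at b2 and ending at c2.
Cell a1 has only two open neighbours (a2 and b1), so the path must pass straight through it: one of those is the cell it's entered from and the other is where it exits.
Route from b2: up 1 to b1, left 1 to a1, down 2 to a3, right 2 to c3, up 1 to c2 — 7 moves in all.
Check: all 8 open cells covered.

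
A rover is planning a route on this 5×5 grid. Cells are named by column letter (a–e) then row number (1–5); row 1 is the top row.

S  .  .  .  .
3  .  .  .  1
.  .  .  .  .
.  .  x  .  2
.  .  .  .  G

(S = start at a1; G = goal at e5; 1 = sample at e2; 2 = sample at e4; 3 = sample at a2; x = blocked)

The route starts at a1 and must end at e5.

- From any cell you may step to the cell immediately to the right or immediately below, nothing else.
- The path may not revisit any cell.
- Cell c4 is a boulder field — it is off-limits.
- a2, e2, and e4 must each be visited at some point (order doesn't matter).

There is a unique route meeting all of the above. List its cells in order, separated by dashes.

a1 - a2 - b2 - c2 - d2 - e2 - e3 - e4 - e5

Moves only go right or down, so the column and row indices never decrease.
Route from a1: down to a2, 4× right (reaching e2), 3× down (reaching e5) — 8 moves in all.
Check: all required cells visited.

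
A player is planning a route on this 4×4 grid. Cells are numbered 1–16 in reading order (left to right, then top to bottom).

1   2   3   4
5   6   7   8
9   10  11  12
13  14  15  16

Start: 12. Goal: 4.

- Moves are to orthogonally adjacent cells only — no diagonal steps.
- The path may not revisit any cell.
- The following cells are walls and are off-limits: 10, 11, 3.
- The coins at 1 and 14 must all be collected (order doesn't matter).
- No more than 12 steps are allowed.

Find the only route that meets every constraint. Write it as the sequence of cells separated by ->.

The budget equals the shortest possible length, so every move has to be on a shortest route through the required cells.
Route from 12: down to 16, 3× left (reaching 13), 3× up (reaching 1), right to 2, down to 6, 2× right (reaching 8), up to 4 — 12 moves in all.
Check: all required cells visited; 12 ≤ 12 moves.

12 -> 16 -> 15 -> 14 -> 13 -> 9 -> 5 -> 1 -> 2 -> 6 -> 7 -> 8 -> 4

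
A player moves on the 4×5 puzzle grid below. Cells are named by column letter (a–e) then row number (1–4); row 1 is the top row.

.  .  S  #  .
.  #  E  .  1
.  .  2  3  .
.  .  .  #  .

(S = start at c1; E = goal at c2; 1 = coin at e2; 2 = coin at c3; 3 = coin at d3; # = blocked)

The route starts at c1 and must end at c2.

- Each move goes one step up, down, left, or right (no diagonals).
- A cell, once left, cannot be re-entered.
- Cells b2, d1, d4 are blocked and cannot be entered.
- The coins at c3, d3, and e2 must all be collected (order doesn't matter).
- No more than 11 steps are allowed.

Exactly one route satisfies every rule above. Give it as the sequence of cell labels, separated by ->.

c1 -> b1 -> a1 -> a2 -> a3 -> b3 -> c3 -> d3 -> e3 -> e2 -> d2 -> c2

Any route must reach c3, d3, and e2 and still end at c2 within 11 moves, so the order of the required stops is forced.
Route from c1: left 2 to a1, down 2 to a3, right 4 to e3, up 1 to e2, left 2 to c2 — 11 moves in all.
Check: all required cells visited; 11 ≤ 11 moves.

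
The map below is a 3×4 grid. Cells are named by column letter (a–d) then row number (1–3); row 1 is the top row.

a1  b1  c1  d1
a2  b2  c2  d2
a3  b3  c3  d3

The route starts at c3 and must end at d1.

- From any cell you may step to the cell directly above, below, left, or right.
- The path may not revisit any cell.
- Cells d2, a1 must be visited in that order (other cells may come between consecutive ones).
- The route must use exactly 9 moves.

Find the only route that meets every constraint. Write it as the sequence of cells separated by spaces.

The waypoints must appear in the order d2, a1, with no cell reused.
Route from c3: right 1 to d3, up 1 to d2, left 3 to a2, up 1 to a1, right 3 to d1 — 9 moves in all.
Check: order respected (d2 at step 2, a1 at step 6); 9 moves as required.

c3 d3 d2 c2 b2 a2 a1 b1 c1 d1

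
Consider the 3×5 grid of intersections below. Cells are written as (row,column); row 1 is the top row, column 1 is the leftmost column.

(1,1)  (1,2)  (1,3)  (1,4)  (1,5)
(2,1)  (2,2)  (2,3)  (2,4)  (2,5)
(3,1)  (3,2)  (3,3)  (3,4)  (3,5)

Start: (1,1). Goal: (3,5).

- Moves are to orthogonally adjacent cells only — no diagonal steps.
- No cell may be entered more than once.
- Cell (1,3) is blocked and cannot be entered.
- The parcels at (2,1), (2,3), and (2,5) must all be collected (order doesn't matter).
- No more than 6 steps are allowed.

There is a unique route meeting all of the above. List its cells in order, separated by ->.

Any route must reach (2,1), (2,3), and (2,5) and still end at (3,5) within 6 moves, so the order of the required stops is forced.
Route from (1,1): down to (2,1), 4× right (reaching (2,5)), down to (3,5) — 6 moves in all.
Check: all required cells visited; 6 ≤ 6 moves.

(1,1) -> (2,1) -> (2,2) -> (2,3) -> (2,4) -> (2,5) -> (3,5)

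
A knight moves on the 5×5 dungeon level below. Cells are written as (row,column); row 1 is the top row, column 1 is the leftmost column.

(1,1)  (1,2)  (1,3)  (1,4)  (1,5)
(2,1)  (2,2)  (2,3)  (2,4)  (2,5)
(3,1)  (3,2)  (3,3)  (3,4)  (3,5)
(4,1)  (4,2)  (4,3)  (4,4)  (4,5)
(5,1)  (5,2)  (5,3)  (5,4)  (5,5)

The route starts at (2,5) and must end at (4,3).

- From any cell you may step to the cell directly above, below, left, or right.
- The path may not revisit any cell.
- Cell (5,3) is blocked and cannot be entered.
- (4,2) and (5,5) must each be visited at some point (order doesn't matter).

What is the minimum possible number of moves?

Any route passes through (4,2) and (5,5) in some order between (2,5) and (4,3). Summing Manhattan distances along each leg and taking the cheapest ordering ((2,5) → (5,5) → (4,2) → (4,3)) gives a lower bound of 3 + 4 + 1 = 8 moves.
The shortest route satisfying every rule uses 10 moves: (2,5) → (3,5) → (4,5) → (5,5) → (5,4) → (4,4) → (3,4) → (3,3) → (3,2) → (4,2) → (4,3).
The no-revisit rule (legs can't share cells) pushes the minimum above the 8-move bound; an exhaustive check rules out every length from 8 to 9, leaving 10 as the minimum.

10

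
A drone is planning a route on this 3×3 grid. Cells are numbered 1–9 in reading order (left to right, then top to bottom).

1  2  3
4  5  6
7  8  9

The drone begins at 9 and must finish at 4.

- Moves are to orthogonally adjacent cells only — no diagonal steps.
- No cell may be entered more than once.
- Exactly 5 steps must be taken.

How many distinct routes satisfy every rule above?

Need simple routes of exactly 5 moves from 9 to 4 (Manhattan distance 3, so 1 moves are spent on a detour and 1 undoing it).
Enumerating: 9 6 3 2 5 4 | 9 6 3 2 1 4 | 9 6 5 2 1 4 | 9 6 5 8 7 4 | 9 8 5 2 1 4.
That gives 5 routes.

5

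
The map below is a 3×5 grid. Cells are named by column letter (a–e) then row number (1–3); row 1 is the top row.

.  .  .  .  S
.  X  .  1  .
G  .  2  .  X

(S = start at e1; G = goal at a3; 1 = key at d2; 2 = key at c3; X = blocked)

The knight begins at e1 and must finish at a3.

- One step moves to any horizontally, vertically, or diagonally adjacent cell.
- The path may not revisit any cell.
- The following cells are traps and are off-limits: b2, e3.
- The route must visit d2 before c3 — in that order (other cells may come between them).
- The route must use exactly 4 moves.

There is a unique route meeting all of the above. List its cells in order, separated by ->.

e1 -> d2 -> c3 -> b3 -> a3

The waypoints must appear in the order d2, c3, with no cell reused.
Route from e1: down-left 2 to c3, left 2 to a3 — 4 moves in all.
Check: order respected (1 at step 1, 2 at step 2); 4 moves as required.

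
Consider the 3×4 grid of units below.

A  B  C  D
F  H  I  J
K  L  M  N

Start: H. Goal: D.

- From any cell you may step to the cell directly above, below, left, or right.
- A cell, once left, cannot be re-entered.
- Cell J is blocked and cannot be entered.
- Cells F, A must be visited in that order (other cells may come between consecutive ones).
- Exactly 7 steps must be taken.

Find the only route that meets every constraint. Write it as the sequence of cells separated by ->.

H -> L -> K -> F -> A -> B -> C -> D

The waypoints must appear in the order F, A, with no cell reused.
Route from H: down 1 to L, left 1 to K, up 2 to A, right 3 to D — 7 moves in all.
Check: order respected (F at step 3, A at step 4); 7 moves as required.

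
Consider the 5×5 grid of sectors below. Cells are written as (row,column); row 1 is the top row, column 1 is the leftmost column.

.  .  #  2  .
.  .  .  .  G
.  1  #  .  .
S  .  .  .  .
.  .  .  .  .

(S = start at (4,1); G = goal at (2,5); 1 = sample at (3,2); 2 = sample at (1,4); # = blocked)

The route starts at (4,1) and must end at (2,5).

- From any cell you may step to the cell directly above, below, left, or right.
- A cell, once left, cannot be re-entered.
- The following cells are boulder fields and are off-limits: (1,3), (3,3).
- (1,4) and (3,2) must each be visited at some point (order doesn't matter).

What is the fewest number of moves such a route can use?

Any route passes through (1,4) and (3,2) in some order between (4,1) and (2,5). Summing Manhattan distances along each leg and taking the cheapest ordering ((4,1) → (3,2) → (1,4) → (2,5)) gives a lower bound of 2 + 4 + 2 = 8 moves.
A route of 8 moves achieves this: (4,1) → (3,1) → (3,2) → (2,2) → (2,3) → (2,4) → (1,4) → (1,5) → (2,5).
Since 8 matches the lower bound, it is optimal.

8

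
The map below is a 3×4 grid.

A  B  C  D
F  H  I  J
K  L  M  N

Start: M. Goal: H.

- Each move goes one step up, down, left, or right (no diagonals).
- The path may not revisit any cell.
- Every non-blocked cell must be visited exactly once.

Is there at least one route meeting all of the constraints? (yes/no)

Colour the cells like a checkerboard: each orthogonal step flips colour, so a Hamiltonian route alternates colours. Here there are 6 cells of one colour and 6 of the other, with start on the same colour as the goal — the counts and endpoints can't be arranged into an alternating sequence of length 12, so no Hamiltonian route exists.

no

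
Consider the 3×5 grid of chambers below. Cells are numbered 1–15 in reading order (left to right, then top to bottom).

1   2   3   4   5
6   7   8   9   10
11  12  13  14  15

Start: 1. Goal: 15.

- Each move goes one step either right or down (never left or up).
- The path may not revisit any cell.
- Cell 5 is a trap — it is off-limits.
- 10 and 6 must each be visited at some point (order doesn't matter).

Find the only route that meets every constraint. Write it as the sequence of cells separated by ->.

1 -> 6 -> 7 -> 8 -> 9 -> 10 -> 15

Moves only go right or down, so the column and row indices never decrease.
Route from 1: down 1 to 6, right 4 to 10, down 1 to 15 — 6 moves in all.
Check: all required cells visited.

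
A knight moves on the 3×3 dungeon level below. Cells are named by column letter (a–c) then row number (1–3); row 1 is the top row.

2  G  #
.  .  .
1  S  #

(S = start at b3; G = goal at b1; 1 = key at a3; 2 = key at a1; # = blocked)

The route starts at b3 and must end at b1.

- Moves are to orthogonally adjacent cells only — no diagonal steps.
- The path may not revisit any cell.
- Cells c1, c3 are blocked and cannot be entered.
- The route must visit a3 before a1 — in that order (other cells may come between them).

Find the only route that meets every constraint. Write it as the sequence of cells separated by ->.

b3 -> a3 -> a2 -> a1 -> b1

The waypoints must appear in the order a3, a1, with no cell reused.
Route from b3: left 1 to a3, up 2 to a1, right 1 to b1 — 4 moves in all.
Check: order respected (1 at step 1, 2 at step 3).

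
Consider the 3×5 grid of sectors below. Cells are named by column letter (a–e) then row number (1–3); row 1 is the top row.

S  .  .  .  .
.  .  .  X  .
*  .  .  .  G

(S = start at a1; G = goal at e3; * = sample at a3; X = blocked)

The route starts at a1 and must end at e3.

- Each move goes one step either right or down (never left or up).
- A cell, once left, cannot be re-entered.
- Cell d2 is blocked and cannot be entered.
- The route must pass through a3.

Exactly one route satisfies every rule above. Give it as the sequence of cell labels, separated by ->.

a1 -> a2 -> a3 -> b3 -> c3 -> d3 -> e3

Moves only go right or down, so the column and row indices never decrease.
Route from a1: 2× down (reaching a3), 4× right (reaching e3) — 6 moves in all.
Check: all required cells visited.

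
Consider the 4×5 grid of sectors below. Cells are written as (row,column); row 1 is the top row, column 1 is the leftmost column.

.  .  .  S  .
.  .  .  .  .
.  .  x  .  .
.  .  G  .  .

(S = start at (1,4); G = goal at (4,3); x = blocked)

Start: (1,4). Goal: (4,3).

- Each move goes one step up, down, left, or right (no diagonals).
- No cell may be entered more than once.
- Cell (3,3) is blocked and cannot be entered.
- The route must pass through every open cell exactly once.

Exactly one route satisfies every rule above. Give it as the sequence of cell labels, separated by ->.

(1,4) -> (1,5) -> (2,5) -> (3,5) -> (4,5) -> (4,4) -> (3,4) -> (2,4) -> (2,3) -> (1,3) -> (1,2) -> (1,1) -> (2,1) -> (2,2) -> (3,2) -> (3,1) -> (4,1) -> (4,2) -> (4,3)

Need to visit all 19 open cells exactly once, starting at (1,4) and ending at (4,3).
Route from (1,4): right to (1,5), 3× down (reaching (4,5)), left to (4,4), 2× up (reaching (2,4)), left to (2,3), up to (1,3), 2× left (reaching (1,1)), down to (2,1), right to (2,2), down to (3,2), left to (3,1), down to (4,1), 2× right (reaching (4,3)) — 18 moves in all.
Check: all 19 open cells covered.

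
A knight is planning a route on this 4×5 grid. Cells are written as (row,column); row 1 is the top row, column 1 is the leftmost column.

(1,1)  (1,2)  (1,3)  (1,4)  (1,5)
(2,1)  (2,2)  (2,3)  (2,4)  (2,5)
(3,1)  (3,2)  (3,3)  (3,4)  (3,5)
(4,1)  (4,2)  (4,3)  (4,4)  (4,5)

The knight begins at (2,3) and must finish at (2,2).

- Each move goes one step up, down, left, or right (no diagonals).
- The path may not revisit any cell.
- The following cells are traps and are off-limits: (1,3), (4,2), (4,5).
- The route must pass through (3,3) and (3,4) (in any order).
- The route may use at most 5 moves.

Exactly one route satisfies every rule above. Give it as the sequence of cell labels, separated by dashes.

(2,3) - (2,4) - (3,4) - (3,3) - (3,2) - (2,2)

Any route must reach (3,3) and (3,4) and still end at (2,2) within 5 moves, so the order of the required stops is forced.
Route from (2,3): right 1 to (2,4), down 1 to (3,4), left 2 to (3,2), up 1 to (2,2) — 5 moves in all.
Check: all required cells visited; 5 ≤ 5 moves.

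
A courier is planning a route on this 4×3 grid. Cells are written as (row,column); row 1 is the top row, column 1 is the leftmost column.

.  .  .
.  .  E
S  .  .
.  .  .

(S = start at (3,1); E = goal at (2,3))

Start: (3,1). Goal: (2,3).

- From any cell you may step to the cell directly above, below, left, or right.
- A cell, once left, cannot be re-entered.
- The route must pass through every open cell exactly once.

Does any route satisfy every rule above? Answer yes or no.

yes

One route that works: (3,1) → (4,1) → (4,2) → (4,3) → (3,3) → (3,2) → (2,2) → (2,1) → (1,1) → (1,2) → (1,3) → (2,3).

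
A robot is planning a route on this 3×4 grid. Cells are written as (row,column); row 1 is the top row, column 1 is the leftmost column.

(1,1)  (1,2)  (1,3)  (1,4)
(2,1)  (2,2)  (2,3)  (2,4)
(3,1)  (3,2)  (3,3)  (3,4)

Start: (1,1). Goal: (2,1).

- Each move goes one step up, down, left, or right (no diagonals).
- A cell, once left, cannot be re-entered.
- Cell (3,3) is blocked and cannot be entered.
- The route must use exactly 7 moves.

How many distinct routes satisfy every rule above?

Need simple routes of exactly 7 moves from (1,1) to (2,1) (Manhattan distance 1, so 3 moves are spent on a detour and 3 undoing it).
Enumerating: (1,1) (1,2) (1,3) (2,3) (2,2) (3,2) (3,1) (2,1) | (1,1) (1,2) (1,3) (1,4) (2,4) (2,3) (2,2) (2,1).
That gives 2 routes.

2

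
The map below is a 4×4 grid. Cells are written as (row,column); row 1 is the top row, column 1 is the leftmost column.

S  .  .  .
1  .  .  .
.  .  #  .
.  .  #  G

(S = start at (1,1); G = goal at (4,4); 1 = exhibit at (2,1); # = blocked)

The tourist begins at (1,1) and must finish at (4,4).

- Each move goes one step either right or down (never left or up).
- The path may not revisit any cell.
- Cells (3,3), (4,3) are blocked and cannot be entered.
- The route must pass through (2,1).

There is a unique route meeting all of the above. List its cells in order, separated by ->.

(1,1) -> (2,1) -> (2,2) -> (2,3) -> (2,4) -> (3,4) -> (4,4)

Moves only go right or down, so the column and row indices never decrease.
Route from (1,1): down 1 to (2,1), right 3 to (2,4), down 2 to (4,4) — 6 moves in all.
Check: all required cells visited.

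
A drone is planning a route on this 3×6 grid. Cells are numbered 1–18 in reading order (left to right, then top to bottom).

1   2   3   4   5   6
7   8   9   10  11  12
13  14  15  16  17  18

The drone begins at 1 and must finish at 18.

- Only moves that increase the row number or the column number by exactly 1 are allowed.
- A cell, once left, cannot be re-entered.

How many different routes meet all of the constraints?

A right/down-only route from 1 to 18 makes exactly 2 down-moves and 5 right-moves in some order.
With no other constraints that would be C(7,2) = 21 routes.
That gives 21 routes.

21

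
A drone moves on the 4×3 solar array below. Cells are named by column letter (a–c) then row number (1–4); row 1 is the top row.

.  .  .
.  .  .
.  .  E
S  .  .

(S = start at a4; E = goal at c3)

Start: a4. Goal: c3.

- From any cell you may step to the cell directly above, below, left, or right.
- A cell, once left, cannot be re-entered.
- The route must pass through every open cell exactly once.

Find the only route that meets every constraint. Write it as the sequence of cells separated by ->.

Need to visit all 12 open cells exactly once, starting at a4 and ending at c3.
Route from a4: up 3 to a1, right 2 to c1, down 1 to c2, left 1 to b2, down 2 to b4, right 1 to c4, up 1 to c3 — 11 moves in all.
Check: all 12 open cells covered.

a4 -> a3 -> a2 -> a1 -> b1 -> c1 -> c2 -> b2 -> b3 -> b4 -> c4 -> c3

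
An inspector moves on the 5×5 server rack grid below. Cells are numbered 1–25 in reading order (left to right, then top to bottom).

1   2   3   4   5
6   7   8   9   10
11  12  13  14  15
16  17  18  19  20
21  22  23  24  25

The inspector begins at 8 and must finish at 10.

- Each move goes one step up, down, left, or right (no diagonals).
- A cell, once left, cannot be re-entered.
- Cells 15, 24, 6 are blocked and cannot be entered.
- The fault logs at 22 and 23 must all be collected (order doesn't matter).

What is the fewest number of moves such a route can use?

10

Any route passes through 22 and 23 in some order between 8 and 10. Summing Manhattan distances along each leg and taking the cheapest ordering (8 → 23 → 22 → 10) gives a lower bound of 3 + 1 + 6 = 10 moves.
A route of 10 moves achieves this: 8 → 13 → 12 → 17 → 22 → 23 → 18 → 19 → 14 → 9 → 10.
Since 10 matches the lower bound, it is optimal.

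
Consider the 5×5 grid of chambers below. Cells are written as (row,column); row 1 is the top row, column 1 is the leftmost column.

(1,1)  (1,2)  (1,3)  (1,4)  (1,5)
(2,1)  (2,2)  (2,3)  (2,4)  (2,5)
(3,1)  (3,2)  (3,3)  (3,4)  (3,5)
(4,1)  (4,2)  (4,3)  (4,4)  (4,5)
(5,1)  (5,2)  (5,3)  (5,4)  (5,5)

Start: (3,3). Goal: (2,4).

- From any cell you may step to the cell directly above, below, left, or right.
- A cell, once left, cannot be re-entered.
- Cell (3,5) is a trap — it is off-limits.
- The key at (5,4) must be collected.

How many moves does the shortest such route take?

6

Any route passes through (5,4) somewhere between (3,3) and (2,4). Summing Manhattan distances along the two legs ((3,3) → (5,4) → (2,4)) gives a lower bound of 3 + 3 = 6 moves.
A route of 6 moves achieves this: (3,3) → (4,3) → (5,3) → (5,4) → (4,4) → (3,4) → (2,4).
Since 6 matches the lower bound, it is optimal.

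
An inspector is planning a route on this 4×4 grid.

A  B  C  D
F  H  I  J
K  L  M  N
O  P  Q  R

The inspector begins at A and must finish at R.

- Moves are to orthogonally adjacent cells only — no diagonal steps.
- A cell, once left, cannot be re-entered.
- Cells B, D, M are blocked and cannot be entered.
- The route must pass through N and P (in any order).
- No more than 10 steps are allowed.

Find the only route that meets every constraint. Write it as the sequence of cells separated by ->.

The 10-move cap with required stops at N, P leaves no slack for detours.
Route from A: 3× down (reaching O), right to P, 2× up (reaching H), 2× right (reaching J), 2× down (reaching R) — 10 moves in all.
Check: all required cells visited; 10 ≤ 10 moves.

A -> F -> K -> O -> P -> L -> H -> I -> J -> N -> R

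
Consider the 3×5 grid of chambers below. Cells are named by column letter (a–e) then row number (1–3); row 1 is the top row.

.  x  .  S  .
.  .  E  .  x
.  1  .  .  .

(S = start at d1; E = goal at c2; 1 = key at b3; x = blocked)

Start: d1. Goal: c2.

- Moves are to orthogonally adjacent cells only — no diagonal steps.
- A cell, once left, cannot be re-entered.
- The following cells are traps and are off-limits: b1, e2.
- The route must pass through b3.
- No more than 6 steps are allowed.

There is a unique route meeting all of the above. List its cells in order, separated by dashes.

The 6-move cap with required stops at b3 leaves no slack for detours.
Route from d1: down 2 to d3, left 2 to b3, up 1 to b2, right 1 to c2 — 6 moves in all.
Check: all required cells visited; 6 ≤ 6 moves.

d1 - d2 - d3 - c3 - b3 - b2 - c2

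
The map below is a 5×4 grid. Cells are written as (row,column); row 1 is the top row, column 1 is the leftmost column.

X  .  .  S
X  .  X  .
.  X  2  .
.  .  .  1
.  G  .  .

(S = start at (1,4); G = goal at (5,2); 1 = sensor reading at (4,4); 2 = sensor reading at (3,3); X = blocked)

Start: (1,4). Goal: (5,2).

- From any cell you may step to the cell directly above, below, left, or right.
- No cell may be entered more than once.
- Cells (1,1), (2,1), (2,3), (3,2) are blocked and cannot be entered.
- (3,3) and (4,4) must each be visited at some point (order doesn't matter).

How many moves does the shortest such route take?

Any route passes through (3,3) and (4,4) in some order between (1,4) and (5,2). Summing Manhattan distances along each leg and taking the cheapest ordering ((1,4) → (4,4) → (3,3) → (5,2)) gives a lower bound of 3 + 2 + 3 = 8 moves.
A route of 8 moves achieves this: (1,4) → (2,4) → (3,4) → (3,3) → (4,3) → (4,4) → (5,4) → (5,3) → (5,2).
Since 8 matches the lower bound, it is optimal.

8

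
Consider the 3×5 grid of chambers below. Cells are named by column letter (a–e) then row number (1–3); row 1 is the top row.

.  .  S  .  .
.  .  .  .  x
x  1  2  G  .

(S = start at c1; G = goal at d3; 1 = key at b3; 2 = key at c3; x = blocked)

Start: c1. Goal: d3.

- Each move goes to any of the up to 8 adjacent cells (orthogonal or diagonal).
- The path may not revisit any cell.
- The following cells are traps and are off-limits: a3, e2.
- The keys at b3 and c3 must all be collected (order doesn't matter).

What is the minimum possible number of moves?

4

Any route passes through b3 and c3 in some order between c1 and d3. Summing Chebyshev distances along each leg and taking the cheapest ordering (c1 → b3 → c3 → d3) gives a lower bound of 2 + 1 + 1 = 4 moves.
A route of 4 moves achieves this: c1 → b2 → b3 → c3 → d3.
Since 4 matches the lower bound, it is optimal.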